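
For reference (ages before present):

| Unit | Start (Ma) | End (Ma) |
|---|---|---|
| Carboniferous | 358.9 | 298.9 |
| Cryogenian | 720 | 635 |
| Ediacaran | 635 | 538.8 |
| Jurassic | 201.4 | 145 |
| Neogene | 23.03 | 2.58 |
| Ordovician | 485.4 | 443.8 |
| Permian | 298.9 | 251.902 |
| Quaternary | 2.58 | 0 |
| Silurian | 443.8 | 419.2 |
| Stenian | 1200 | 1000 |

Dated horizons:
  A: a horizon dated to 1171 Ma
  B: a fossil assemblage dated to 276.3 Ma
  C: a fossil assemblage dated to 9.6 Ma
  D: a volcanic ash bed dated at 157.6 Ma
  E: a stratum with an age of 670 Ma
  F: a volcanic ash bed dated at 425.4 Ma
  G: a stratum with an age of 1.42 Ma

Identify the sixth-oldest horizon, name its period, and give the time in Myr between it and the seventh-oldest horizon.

Sorted oldest-first by Ma: A (1171), E (670), F (425.4), B (276.3), D (157.6), C (9.6), G (1.42).
The sixth oldest is C at 9.6 Ma, which lies in 23.03–2.58 Ma: the Neogene.
The seventh oldest is G at 1.42 Ma; separation = |9.6 − 1.42| = 8.18 Myr.

C, in the Neogene; 8.18 million years to G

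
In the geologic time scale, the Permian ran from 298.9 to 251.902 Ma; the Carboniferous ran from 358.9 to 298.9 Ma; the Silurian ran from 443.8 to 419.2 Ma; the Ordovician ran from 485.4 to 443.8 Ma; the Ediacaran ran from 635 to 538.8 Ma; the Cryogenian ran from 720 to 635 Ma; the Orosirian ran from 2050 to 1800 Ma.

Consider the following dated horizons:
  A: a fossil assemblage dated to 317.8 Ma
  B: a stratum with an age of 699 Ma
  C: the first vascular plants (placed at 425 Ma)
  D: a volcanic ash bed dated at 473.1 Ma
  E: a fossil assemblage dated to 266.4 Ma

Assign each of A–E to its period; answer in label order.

Match each age against the start–end ranges in the excerpt: A = 317.8 Ma → Carboniferous (358.9–298.9); B = 699 Ma → Cryogenian (720–635); C = 425 Ma → Silurian (443.8–419.2); D = 473.1 Ma → Ordovician (485.4–443.8); E = 266.4 Ma → Permian (298.9–251.902).

A — Carboniferous; B — Cryogenian; C — Silurian; D — Ordovician; E — Permian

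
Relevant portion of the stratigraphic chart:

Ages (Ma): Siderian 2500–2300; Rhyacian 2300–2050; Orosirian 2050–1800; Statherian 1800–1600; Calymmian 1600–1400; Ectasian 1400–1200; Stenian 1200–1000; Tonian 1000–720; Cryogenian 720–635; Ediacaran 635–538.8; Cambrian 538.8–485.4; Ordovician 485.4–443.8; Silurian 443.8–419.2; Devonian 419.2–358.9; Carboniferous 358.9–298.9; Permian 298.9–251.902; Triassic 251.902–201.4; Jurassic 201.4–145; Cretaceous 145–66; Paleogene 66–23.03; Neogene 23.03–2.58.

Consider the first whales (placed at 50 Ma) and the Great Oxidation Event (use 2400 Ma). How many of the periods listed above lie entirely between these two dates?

18

The older date is 2400 Ma and the younger is 50 Ma.
Periods with start < 2400 and end > 50 Ma: Rhyacian (2300–2050), Orosirian (2050–1800), Statherian (1800–1600), Calymmian (1600–1400), Ectasian (1400–1200), Stenian (1200–1000), Tonian (1000–720), Cryogenian (720–635), Ediacaran (635–538.8), Cambrian (538.8–485.4), Ordovician (485.4–443.8), Silurian (443.8–419.2), Devonian (419.2–358.9), Carboniferous (358.9–298.9), Permian (298.9–251.902), Triassic (251.902–201.4), Jurassic (201.4–145), Cretaceous (145–66).
That is 18 complete periods.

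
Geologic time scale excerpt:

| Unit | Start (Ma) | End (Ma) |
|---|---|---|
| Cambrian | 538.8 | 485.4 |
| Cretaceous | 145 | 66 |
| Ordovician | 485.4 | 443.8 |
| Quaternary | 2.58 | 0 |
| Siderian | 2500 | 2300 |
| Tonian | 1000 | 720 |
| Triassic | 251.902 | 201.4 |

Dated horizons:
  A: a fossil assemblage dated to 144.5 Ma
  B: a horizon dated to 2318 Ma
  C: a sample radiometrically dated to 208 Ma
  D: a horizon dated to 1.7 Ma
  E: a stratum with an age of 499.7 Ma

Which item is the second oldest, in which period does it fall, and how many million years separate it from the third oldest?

E, in the Cambrian; 291.7 million years to C

Sorted oldest-first by Ma: B (2318), E (499.7), C (208), A (144.5), D (1.7).
The second oldest is E at 499.7 Ma, which lies in 538.8–485.4 Ma: the Cambrian.
The third oldest is C at 208 Ma; separation = |499.7 − 208| = 291.7 Myr.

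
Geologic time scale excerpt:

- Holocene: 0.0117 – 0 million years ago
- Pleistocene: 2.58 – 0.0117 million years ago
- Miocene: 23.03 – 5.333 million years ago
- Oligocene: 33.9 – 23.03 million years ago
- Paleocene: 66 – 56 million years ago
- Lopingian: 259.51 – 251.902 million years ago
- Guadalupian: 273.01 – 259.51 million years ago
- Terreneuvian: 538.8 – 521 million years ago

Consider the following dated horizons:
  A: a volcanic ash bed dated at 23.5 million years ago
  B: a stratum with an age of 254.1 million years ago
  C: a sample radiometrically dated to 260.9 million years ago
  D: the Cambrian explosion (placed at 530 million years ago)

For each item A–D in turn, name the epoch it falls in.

Match each age against the start–end ranges in the excerpt: A = 23.5 Ma → Oligocene (33.9–23.03); B = 254.1 Ma → Lopingian (259.51–251.902); C = 260.9 Ma → Guadalupian (273.01–259.51); D = 530 Ma → Terreneuvian (538.8–521).

A — Oligocene; B — Lopingian; C — Guadalupian; D — Terreneuvian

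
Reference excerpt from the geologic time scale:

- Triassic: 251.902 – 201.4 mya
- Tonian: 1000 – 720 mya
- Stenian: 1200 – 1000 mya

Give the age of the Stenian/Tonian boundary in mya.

1000 mya

The Stenian ends and the Tonian begins at 1000 mya.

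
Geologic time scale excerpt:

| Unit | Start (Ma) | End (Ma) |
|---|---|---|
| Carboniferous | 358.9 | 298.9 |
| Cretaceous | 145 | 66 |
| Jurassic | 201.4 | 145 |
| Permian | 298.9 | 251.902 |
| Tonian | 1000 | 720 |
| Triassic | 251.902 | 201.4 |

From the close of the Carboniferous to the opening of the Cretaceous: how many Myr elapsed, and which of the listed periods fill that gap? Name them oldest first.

The Carboniferous closes at 298.9 Ma and the Cretaceous opens at 145 Ma, so the interval is 298.9 − 145 = 153.9 Myr.
A period fits inside if it starts at or after 298.9 Ma and ends at or before 145 Ma; oldest first that gives Permian, Triassic, Jurassic.

153.9 million years; Permian, Triassic, Jurassic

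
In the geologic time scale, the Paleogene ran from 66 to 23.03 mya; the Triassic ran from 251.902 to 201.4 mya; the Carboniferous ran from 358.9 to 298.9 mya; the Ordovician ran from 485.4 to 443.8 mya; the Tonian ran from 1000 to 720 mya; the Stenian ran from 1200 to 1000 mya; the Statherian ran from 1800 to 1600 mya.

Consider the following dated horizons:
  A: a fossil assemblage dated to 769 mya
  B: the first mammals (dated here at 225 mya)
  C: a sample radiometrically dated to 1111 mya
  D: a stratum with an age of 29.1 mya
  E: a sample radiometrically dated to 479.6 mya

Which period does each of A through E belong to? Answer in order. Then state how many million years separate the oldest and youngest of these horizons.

Match each age against the start–end ranges in the excerpt: A = 769 Ma → Tonian (1000–720); B = 225 Ma → Triassic (251.902–201.4); C = 1111 Ma → Stenian (1200–1000); D = 29.1 Ma → Paleogene (66–23.03); E = 479.6 Ma → Ordovician (485.4–443.8).
The largest age is 1111 Ma and the smallest is 29.1 Ma; their difference is 1081.9 Myr.

A — Tonian; B — Triassic; C — Stenian; D — Paleogene; E — Ordovician; span 1081.9 million years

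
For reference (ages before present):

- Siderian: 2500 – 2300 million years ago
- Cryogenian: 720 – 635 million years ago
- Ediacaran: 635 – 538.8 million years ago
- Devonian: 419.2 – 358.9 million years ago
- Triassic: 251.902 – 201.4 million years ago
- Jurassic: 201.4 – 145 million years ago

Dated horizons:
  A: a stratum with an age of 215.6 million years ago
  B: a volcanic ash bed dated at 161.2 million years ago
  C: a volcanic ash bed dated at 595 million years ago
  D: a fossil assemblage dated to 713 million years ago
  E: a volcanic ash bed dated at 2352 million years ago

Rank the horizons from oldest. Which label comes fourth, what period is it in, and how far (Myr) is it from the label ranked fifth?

A, in the Triassic; 54.4 million years to B

Sorted oldest-first by Ma: E (2352), D (713), C (595), A (215.6), B (161.2).
The fourth oldest is A at 215.6 Ma, which lies in 251.902–201.4 Ma: the Triassic.
The fifth oldest is B at 161.2 Ma; separation = |215.6 − 161.2| = 54.4 Myr.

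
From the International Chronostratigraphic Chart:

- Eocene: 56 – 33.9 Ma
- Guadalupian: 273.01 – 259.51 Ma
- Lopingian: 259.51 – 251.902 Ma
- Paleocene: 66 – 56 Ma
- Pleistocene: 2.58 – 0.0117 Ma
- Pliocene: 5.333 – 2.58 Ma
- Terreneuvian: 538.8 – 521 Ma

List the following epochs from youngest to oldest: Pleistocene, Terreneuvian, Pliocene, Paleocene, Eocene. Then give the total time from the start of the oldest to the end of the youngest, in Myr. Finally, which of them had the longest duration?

Pleistocene, Pliocene, Eocene, Paleocene, Terreneuvian; total span 538.7883 Myr; longest is Eocene

From the excerpt: Pleistocene 2.58–0.0117; Terreneuvian 538.8–521; Pliocene 5.333–2.58; Paleocene 66–56; Eocene 56–33.9 (Ma).
Larger Ma is earlier, so the oldest is Terreneuvian and the youngest is Pleistocene; youngest to oldest: Pleistocene, Pliocene, Eocene, Paleocene, Terreneuvian.
Oldest start 538.8 minus youngest end 0.0117 gives 538.7883 Myr overall.
Individual lengths (start − end): Paleocene 10; Pleistocene 2.5683; Pliocene 2.753; Terreneuvian 17.8; Eocene 22.1. The largest is Eocene at 22.1 Myr.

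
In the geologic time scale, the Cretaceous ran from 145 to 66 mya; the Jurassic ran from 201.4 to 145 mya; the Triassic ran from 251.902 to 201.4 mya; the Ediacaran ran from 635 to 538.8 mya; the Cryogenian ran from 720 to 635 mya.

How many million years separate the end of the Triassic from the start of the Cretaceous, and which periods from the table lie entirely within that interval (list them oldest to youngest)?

The Triassic closes at 201.4 Ma and the Cretaceous opens at 145 Ma, so the interval is 201.4 − 145 = 56.4 Myr.
A period fits inside if it starts at or after 201.4 Ma and ends at or before 145 Ma; oldest first that gives Jurassic.

56.4 million years; Jurassic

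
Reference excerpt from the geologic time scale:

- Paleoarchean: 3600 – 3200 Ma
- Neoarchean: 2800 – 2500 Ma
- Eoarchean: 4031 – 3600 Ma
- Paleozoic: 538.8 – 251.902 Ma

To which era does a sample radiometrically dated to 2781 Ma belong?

Neoarchean

2781 Ma lies between 2800 and 2500 Ma, so it falls in the Neoarchean.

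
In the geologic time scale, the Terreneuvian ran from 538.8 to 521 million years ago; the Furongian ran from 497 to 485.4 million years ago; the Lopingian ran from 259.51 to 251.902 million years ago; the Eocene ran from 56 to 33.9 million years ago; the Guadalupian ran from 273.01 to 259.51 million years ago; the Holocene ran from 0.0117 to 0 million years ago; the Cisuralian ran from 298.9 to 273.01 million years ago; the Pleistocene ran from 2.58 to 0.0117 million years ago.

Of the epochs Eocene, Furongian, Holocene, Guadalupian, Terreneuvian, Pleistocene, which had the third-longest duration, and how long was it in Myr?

Guadalupian, 13.5 million years

Durations: Eocene 22.1; Furongian 11.6; Holocene 0.0117; Guadalupian 13.5; Terreneuvian 17.8; Pleistocene 2.5683 Myr.
Sorted longest-first: Eocene (22.1), Terreneuvian (17.8), Guadalupian (13.5), Furongian (11.6), Pleistocene (2.5683), Holocene (0.0117).
The third longest is Guadalupian at 13.5 Myr.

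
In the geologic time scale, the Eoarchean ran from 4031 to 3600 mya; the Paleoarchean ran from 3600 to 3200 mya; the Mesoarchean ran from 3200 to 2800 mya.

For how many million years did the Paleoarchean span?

3600 − 3200 = 400 million years.

400 million years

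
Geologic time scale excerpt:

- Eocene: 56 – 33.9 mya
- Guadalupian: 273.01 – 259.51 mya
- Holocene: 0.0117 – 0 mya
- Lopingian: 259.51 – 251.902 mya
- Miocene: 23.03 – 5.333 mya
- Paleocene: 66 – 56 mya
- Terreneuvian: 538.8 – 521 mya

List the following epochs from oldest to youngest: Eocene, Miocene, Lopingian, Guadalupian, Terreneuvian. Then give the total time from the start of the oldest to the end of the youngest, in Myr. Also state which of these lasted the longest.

From the excerpt: Eocene 56–33.9; Miocene 23.03–5.333; Lopingian 259.51–251.902; Guadalupian 273.01–259.51; Terreneuvian 538.8–521 (Ma).
Larger Ma is earlier, so the oldest is Terreneuvian and the youngest is Miocene; oldest to youngest: Terreneuvian, Guadalupian, Lopingian, Eocene, Miocene.
Oldest start 538.8 minus youngest end 5.333 gives 533.467 Myr overall.
Individual lengths (start − end): Guadalupian 13.5; Miocene 17.697; Terreneuvian 17.8; Lopingian 7.608; Eocene 22.1. The largest is Eocene at 22.1 Myr.

Terreneuvian → Guadalupian → Lopingian → Eocene → Miocene; total span 533.467 Myr; longest is Eocene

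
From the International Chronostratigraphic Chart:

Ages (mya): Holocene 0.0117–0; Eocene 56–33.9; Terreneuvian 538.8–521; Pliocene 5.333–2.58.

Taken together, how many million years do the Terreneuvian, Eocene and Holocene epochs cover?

Duration is start − end for each: (538.8 − 521) + (56 − 33.9) + (0.0117 − 0).
That is 17.8 + 22.1 + 0.0117, which totals 39.9117 million years.

39.9117 million years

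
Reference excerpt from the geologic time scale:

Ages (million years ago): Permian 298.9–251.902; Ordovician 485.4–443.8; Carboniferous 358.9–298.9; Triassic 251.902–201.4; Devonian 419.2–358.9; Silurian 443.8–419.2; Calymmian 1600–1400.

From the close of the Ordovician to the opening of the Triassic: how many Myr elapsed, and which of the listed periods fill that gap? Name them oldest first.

191.898 million years; Silurian, Devonian, Carboniferous, Permian

End of Ordovician = 443.8 Ma; start of Triassic = 251.902 Ma.
Gap = 443.8 − 251.902 = 191.898 Myr.
Periods wholly inside 443.8–251.902 Ma: Silurian (443.8–419.2), Devonian (419.2–358.9), Carboniferous (358.9–298.9), Permian (298.9–251.902).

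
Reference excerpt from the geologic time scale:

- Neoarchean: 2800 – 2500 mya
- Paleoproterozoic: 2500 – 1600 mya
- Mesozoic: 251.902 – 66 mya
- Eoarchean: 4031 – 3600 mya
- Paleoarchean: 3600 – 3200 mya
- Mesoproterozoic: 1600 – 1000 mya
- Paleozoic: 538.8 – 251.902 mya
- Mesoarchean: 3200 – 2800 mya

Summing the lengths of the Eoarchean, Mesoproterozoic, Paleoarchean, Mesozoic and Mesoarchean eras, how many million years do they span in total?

2016.902 million years

Each duration: Eoarchean = 431; Mesoproterozoic = 600; Paleoarchean = 400; Mesozoic = 185.902; Mesoarchean = 400.
Sum: 431 + 600 + 400 + 185.902 + 400 = 2016.902 Myr.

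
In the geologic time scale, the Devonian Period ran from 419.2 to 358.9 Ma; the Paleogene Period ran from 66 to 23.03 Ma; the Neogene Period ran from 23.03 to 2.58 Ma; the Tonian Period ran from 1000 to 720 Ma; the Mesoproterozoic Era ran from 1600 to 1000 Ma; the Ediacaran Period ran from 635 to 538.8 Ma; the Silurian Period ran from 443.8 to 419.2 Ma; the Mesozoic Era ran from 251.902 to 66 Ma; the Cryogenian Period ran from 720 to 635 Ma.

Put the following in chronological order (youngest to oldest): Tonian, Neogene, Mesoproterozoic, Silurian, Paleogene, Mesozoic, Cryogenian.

The oldest of these is Mesoproterozoic (starts 1600 Ma) and the youngest is Neogene (ends 2.58 Ma).
In between, by decreasing start age: Tonian (1000), Cryogenian (720), Silurian (443.8), Mesozoic (251.902), Paleogene (66).
Listing youngest first means reversing that sequence.

Neogene, Paleogene, Mesozoic, Silurian, Cryogenian, Tonian, Mesoproterozoic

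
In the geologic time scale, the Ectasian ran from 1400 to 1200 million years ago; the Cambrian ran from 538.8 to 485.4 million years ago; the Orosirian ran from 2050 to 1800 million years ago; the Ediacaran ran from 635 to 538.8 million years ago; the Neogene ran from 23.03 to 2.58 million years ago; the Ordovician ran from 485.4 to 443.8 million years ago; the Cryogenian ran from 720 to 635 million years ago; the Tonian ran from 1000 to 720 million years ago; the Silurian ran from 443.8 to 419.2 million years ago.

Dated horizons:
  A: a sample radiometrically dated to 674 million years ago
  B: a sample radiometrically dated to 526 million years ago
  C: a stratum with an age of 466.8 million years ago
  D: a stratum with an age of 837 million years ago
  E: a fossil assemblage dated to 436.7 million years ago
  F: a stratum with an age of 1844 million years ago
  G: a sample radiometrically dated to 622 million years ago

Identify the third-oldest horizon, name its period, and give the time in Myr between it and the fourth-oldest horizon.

A, in the Cryogenian; 52 million years to G

Sorted oldest-first by Ma: F (1844), D (837), A (674), G (622), B (526), C (466.8), E (436.7).
The third oldest is A at 674 Ma, which lies in 720–635 Ma: the Cryogenian.
The fourth oldest is G at 622 Ma; separation = |674 − 622| = 52 Myr.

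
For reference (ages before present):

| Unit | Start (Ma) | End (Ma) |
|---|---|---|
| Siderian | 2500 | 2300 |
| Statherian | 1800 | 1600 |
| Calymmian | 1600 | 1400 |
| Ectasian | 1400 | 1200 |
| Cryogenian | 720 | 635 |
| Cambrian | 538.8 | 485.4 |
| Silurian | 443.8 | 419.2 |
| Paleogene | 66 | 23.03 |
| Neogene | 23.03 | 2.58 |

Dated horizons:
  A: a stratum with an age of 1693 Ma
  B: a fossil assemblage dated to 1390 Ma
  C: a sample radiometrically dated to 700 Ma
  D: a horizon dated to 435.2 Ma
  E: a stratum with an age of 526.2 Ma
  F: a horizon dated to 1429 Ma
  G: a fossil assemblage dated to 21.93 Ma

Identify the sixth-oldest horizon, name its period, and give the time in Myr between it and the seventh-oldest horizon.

D, in the Silurian; 413.27 million years to G

Sorted oldest-first by Ma: A (1693), F (1429), B (1390), C (700), E (526.2), D (435.2), G (21.93).
The sixth oldest is D at 435.2 Ma, which lies in 443.8–419.2 Ma: the Silurian.
The seventh oldest is G at 21.93 Ma; separation = |435.2 − 21.93| = 413.27 Myr.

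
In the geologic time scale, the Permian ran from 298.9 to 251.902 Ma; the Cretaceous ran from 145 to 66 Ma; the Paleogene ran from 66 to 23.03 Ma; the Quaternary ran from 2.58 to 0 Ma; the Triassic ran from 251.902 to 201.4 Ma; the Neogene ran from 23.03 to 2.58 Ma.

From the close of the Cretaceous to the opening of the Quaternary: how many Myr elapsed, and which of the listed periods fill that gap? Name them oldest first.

63.42 million years; Paleogene, Neogene

End of Cretaceous = 66 Ma; start of Quaternary = 2.58 Ma.
Gap = 66 − 2.58 = 63.42 Myr.
Periods wholly inside 66–2.58 Ma: Paleogene (66–23.03), Neogene (23.03–2.58).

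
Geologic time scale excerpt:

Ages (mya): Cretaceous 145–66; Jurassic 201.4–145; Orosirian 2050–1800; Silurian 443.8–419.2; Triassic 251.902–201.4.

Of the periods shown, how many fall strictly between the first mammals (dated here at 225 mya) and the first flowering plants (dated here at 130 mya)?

225 Ma sits inside the Triassic (251.902–201.4) and 130 Ma inside the Cretaceous (145–66); neither of those is wholly between the two dates.
The listed periods lying completely between them are Jurassic — 1 in all.

1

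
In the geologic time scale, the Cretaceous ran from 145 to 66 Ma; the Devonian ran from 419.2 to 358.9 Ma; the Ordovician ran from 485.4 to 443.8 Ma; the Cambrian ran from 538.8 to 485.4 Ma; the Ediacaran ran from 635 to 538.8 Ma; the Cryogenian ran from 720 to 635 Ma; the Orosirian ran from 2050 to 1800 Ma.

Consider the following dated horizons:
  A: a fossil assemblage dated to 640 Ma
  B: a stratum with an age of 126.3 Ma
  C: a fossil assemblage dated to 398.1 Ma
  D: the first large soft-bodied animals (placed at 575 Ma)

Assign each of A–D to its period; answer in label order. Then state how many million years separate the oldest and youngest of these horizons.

A — Cryogenian; B — Cretaceous; C — Devonian; D — Ediacaran; span 513.7 million years

A: 640 Ma lies in 720–635 Ma, so Cryogenian.
B: 126.3 Ma lies in 145–66 Ma, so Cretaceous.
C: 398.1 Ma lies in 419.2–358.9 Ma, so Devonian.
D: 575 Ma lies in 635–538.8 Ma, so Ediacaran.
Oldest = 640 Ma, youngest = 126.3 Ma → span 513.7 Myr.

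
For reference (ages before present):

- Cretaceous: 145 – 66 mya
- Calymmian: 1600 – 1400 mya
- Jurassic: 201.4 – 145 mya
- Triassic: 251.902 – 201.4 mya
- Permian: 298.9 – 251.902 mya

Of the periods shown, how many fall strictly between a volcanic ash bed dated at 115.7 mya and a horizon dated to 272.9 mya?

2

The older date is 272.9 Ma and the younger is 115.7 Ma.
Periods with start < 272.9 and end > 115.7 Ma: Triassic (251.902–201.4), Jurassic (201.4–145).
That is 2 complete periods.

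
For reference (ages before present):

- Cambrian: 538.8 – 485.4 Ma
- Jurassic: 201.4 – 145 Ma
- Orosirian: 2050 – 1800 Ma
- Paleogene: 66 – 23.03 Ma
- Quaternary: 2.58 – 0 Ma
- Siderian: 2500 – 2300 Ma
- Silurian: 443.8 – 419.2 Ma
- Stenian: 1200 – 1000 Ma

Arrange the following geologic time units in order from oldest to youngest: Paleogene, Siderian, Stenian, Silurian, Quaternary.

The oldest of these is Siderian (starts 2500 Ma) and the youngest is Quaternary (ends 0 Ma).
In between, by decreasing start age: Stenian (1200), Silurian (443.8), Paleogene (66).

Siderian, then Stenian, then Silurian, then Paleogene, then Quaternary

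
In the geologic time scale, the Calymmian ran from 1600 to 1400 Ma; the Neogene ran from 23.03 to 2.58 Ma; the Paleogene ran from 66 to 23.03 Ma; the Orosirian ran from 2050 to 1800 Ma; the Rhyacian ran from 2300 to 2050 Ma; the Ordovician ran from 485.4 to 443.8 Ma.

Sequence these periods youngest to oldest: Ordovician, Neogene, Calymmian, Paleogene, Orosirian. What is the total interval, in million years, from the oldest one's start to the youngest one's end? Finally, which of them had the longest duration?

Start ages (Ma): Orosirian 2050, Calymmian 1600, Ordovician 485.4, Paleogene 66, Neogene 23.03.
Ordered youngest to oldest: Neogene, Paleogene, Ordovician, Calymmian, Orosirian.
Span = 2050 − 2.58 = 2047.42 Myr.
Durations: Ordovician 41.6, Neogene 20.45, Calymmian 200, Paleogene 42.97, Orosirian 250 → longest is Orosirian (250 Myr).

Neogene, Paleogene, Ordovician, Calymmian, Orosirian; total span 2047.42 Myr; longest is Orosirian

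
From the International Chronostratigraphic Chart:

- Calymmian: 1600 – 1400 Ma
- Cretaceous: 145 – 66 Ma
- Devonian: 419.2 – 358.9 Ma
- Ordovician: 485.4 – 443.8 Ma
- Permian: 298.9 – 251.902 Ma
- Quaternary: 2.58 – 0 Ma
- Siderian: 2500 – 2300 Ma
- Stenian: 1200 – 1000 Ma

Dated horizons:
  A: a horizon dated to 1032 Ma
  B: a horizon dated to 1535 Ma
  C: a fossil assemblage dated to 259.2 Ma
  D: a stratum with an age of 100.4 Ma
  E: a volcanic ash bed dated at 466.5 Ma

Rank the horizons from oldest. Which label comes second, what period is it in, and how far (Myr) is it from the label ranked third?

A, in the Stenian; 565.5 million years to E

Sorted oldest-first by Ma: B (1535), A (1032), E (466.5), C (259.2), D (100.4).
The second oldest is A at 1032 Ma, which lies in 1200–1000 Ma: the Stenian.
The third oldest is E at 466.5 Ma; separation = |1032 − 466.5| = 565.5 Myr.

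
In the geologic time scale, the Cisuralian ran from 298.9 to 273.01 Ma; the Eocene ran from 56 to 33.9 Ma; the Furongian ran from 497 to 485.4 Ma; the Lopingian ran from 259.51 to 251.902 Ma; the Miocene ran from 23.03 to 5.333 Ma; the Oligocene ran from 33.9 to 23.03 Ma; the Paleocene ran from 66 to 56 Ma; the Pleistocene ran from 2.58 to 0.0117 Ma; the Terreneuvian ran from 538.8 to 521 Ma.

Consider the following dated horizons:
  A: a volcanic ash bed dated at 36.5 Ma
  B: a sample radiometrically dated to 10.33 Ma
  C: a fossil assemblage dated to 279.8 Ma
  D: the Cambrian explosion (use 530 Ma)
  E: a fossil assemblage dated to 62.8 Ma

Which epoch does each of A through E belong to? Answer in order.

A — Eocene; B — Miocene; C — Cisuralian; D — Terreneuvian; E — Paleocene

A: 36.5 Ma lies in 56–33.9 Ma, so Eocene.
B: 10.33 Ma lies in 23.03–5.333 Ma, so Miocene.
C: 279.8 Ma lies in 298.9–273.01 Ma, so Cisuralian.
D: 530 Ma lies in 538.8–521 Ma, so Terreneuvian.
E: 62.8 Ma lies in 66–56 Ma, so Paleocene.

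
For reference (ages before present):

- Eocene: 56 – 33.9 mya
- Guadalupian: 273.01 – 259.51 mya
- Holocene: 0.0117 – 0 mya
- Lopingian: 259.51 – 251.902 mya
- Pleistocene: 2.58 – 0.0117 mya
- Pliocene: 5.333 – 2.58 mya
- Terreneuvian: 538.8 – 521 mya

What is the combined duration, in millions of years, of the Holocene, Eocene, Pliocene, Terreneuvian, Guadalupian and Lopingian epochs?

Duration is start − end for each: (0.0117 − 0) + (56 − 33.9) + (5.333 − 2.58) + (538.8 − 521) + (273.01 − 259.51) + (259.51 − 251.902).
That is 0.0117 + 22.1 + 2.753 + 17.8 + 13.5 + 7.608, which totals 63.7727 million years.

63.7727 million years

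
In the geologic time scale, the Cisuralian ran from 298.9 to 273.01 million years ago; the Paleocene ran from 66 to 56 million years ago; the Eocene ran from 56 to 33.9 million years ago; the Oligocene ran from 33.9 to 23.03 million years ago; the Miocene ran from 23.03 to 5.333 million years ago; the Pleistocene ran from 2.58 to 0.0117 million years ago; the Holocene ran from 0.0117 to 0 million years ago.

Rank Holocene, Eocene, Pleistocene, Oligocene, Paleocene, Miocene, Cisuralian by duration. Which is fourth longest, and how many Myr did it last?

Start − end for each: Holocene 0.0117 − 0 = 0.0117; Eocene 56 − 33.9 = 22.1; Pleistocene 2.58 − 0.0117 = 2.5683; Oligocene 33.9 − 23.03 = 10.87; Paleocene 66 − 56 = 10; Miocene 23.03 − 5.333 = 17.697; Cisuralian 298.9 − 273.01 = 25.89.
Ranking these from longest: Cisuralian > Eocene > Miocene > Oligocene > Paleocene > Pleistocene > Holocene.
Position 4 in that ranking is Oligocene, which lasted 10.87 Myr.

Oligocene, 10.87 million years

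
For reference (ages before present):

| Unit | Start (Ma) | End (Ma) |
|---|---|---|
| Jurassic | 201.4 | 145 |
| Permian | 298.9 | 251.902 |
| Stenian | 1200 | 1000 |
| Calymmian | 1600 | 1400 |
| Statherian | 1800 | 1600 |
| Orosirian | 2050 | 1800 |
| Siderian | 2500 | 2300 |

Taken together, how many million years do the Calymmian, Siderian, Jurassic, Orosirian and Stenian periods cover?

Each duration: Calymmian = 200; Siderian = 200; Jurassic = 56.4; Orosirian = 250; Stenian = 200.
Sum: 200 + 200 + 56.4 + 250 + 200 = 906.4 Myr.

906.4 million years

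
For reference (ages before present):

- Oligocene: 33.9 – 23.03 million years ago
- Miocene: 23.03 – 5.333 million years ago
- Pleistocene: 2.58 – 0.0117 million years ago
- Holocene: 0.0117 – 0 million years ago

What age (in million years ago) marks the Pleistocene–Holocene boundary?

The Pleistocene ends and the Holocene begins at 0.0117 million years ago.

0.0117 million years ago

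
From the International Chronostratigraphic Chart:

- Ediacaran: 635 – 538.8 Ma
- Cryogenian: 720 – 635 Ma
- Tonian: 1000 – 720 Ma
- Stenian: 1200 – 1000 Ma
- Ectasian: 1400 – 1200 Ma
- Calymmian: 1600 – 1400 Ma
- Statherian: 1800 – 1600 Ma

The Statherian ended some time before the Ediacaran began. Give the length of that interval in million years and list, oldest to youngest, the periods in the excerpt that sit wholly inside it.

The Statherian closes at 1600 Ma and the Ediacaran opens at 635 Ma, so the interval is 1600 − 635 = 965 Myr.
A period fits inside if it starts at or after 1600 Ma and ends at or before 635 Ma; oldest first that gives Calymmian, Ectasian, Stenian, Tonian, Cryogenian.

965 million years; Calymmian, Ectasian, Stenian, Tonian, Cryogenian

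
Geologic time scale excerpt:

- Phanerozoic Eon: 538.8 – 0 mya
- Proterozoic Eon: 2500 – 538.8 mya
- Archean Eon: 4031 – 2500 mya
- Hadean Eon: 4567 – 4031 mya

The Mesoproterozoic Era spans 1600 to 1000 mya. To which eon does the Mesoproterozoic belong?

Proterozoic

The Mesoproterozoic (1600–1000 Ma) lies entirely within 2500–538.8 Ma, the Proterozoic Eon.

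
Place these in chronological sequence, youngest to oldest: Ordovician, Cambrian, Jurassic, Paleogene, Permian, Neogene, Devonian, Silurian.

Neogene, Paleogene, Jurassic, Permian, Devonian, Silurian, Ordovician, Cambrian

Group by era (each group listed oldest first) — Paleozoic: Cambrian, Ordovician, Silurian, Devonian, Permian; Mesozoic: Jurassic; Cenozoic: Paleogene, Neogene. The eras run Paleozoic → Mesozoic → Cenozoic. Concatenating the groups in that era order and then reversing gives youngest to oldest.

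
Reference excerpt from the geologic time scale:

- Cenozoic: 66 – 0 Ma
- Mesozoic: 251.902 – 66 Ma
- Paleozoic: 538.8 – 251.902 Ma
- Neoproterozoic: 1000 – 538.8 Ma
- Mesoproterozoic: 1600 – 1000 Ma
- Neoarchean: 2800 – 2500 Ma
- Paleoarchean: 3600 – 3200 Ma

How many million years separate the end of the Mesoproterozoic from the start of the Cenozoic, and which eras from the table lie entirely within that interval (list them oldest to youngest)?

The Mesoproterozoic closes at 1000 Ma and the Cenozoic opens at 66 Ma, so the interval is 1000 − 66 = 934 Myr.
An era fits inside if it starts at or after 1000 Ma and ends at or before 66 Ma; oldest first that gives Neoproterozoic, Paleozoic, Mesozoic.

934 million years; Neoproterozoic, Paleozoic, Mesozoic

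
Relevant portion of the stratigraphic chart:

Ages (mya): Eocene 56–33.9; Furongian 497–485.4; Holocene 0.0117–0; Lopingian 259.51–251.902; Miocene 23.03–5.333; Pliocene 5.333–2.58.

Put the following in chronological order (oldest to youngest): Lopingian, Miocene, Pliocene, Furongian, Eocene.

Read off each span (Ma): Lopingian 259.51–251.902; Miocene 23.03–5.333; Pliocene 5.333–2.58; Furongian 497–485.4; Eocene 56–33.9.
Larger Ma is older, so oldest→youngest is Furongian, Lopingian, Eocene, Miocene, Pliocene.

Furongian, then Lopingian, then Eocene, then Miocene, then Pliocene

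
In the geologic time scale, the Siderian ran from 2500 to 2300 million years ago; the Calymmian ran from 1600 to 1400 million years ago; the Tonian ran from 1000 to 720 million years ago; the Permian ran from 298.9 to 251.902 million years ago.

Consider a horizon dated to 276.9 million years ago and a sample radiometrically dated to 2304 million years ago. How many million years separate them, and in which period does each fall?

Elapsed time: 2304 − 276.9 = 2027.1 Myr.
276.9 Ma lies within 298.9–251.902 Ma: Permian.
2304 Ma lies within 2500–2300 Ma: Siderian.

2027.1 million years apart; the first in the Permian, the second in the Siderian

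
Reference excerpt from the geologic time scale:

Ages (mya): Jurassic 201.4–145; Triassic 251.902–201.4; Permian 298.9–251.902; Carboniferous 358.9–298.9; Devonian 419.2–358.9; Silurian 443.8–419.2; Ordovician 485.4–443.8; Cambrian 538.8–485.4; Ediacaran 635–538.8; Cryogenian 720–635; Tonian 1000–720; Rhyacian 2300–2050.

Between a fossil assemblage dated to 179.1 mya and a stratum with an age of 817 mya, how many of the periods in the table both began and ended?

817 Ma sits inside the Tonian (1000–720) and 179.1 Ma inside the Jurassic (201.4–145); neither of those is wholly between the two dates.
The listed periods lying completely between them are Cryogenian, Ediacaran, Cambrian, Ordovician, Silurian, Devonian, Carboniferous, Permian, Triassic — 9 in all.

9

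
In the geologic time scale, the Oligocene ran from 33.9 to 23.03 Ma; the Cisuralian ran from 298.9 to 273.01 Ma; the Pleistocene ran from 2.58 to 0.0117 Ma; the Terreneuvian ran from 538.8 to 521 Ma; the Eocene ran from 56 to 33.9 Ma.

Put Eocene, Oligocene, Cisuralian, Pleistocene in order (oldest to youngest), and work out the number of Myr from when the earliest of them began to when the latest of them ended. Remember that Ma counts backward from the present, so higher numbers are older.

Start ages (Ma): Cisuralian 298.9, Eocene 56, Oligocene 33.9, Pleistocene 2.58.
Ordered oldest to youngest: Cisuralian, Eocene, Oligocene, Pleistocene.
Span = 298.9 − 0.0117 = 298.8883 Myr.

Cisuralian, Eocene, Oligocene, Pleistocene; total span 298.8883 Myr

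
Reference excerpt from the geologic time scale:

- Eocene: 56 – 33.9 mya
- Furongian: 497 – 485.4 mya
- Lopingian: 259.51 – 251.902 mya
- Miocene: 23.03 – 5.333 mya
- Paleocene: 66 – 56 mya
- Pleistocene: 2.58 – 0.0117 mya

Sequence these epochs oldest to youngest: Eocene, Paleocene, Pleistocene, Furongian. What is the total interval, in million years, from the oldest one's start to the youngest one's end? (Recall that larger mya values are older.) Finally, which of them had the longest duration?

Furongian → Paleocene → Eocene → Pleistocene; total span 496.9883 Myr; longest is Eocene

From the excerpt: Eocene 56–33.9; Paleocene 66–56; Pleistocene 2.58–0.0117; Furongian 497–485.4 (Ma).
Larger Ma is earlier, so the oldest is Furongian and the youngest is Pleistocene; oldest to youngest: Furongian, Paleocene, Eocene, Pleistocene.
Oldest start 497 minus youngest end 0.0117 gives 496.9883 Myr overall.
Individual lengths (start − end): Pleistocene 2.5683; Furongian 11.6; Eocene 22.1; Paleocene 10. The largest is Eocene at 22.1 Myr.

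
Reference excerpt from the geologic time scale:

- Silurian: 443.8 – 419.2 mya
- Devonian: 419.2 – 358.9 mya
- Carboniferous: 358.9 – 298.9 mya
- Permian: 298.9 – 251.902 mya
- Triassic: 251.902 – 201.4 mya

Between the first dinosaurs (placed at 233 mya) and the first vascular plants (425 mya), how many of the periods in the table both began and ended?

The older date is 425 Ma and the younger is 233 Ma.
Periods with start < 425 and end > 233 Ma: Devonian (419.2–358.9), Carboniferous (358.9–298.9), Permian (298.9–251.902).
That is 3 complete periods.

3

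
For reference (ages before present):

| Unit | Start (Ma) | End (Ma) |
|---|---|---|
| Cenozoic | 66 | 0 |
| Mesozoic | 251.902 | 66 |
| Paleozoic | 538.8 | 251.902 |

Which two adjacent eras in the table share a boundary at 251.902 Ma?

The Paleozoic ends at 251.902 Ma and the Mesozoic begins at 251.902 Ma, so they share that boundary.

Paleozoic and Mesozoic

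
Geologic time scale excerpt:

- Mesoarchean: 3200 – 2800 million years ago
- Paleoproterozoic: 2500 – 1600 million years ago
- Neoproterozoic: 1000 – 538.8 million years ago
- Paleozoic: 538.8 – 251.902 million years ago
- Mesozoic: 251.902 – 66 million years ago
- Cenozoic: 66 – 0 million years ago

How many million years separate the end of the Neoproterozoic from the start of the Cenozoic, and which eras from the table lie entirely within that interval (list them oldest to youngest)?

472.8 million years; Paleozoic, Mesozoic

End of Neoproterozoic = 538.8 Ma; start of Cenozoic = 66 Ma.
Gap = 538.8 − 66 = 472.8 Myr.
Eras wholly inside 538.8–66 Ma: Paleozoic (538.8–251.902), Mesozoic (251.902–66).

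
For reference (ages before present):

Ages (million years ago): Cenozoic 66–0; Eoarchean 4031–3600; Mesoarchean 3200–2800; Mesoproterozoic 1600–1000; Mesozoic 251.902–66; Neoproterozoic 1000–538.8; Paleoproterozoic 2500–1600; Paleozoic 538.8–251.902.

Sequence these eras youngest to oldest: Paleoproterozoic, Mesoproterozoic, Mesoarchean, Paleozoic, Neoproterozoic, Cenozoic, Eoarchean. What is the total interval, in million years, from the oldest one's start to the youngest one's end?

From the excerpt: Paleoproterozoic 2500–1600; Mesoproterozoic 1600–1000; Mesoarchean 3200–2800; Paleozoic 538.8–251.902; Neoproterozoic 1000–538.8; Cenozoic 66–0; Eoarchean 4031–3600 (Ma).
Larger Ma is earlier, so the oldest is Eoarchean and the youngest is Cenozoic; youngest to oldest: Cenozoic, Paleozoic, Neoproterozoic, Mesoproterozoic, Paleoproterozoic, Mesoarchean, Eoarchean.
Oldest start 4031 minus youngest end 0 gives 4031 Myr overall.

Cenozoic, Paleozoic, Neoproterozoic, Mesoproterozoic, Paleoproterozoic, Mesoarchean, Eoarchean; total span 4031 Myr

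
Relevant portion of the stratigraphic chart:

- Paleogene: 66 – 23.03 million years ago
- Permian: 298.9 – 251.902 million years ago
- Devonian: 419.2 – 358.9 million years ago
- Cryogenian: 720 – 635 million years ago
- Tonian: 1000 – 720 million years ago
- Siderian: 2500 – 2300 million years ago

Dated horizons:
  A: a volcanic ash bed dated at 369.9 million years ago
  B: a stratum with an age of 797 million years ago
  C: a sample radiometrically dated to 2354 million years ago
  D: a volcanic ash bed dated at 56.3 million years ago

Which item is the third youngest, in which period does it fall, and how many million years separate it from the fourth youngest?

B, in the Tonian; 1557 million years to C

Sorted youngest-first by Ma: D (56.3), A (369.9), B (797), C (2354).
The third youngest is B at 797 Ma, which lies in 1000–720 Ma: the Tonian.
The fourth youngest is C at 2354 Ma; separation = |797 − 2354| = 1557 Myr.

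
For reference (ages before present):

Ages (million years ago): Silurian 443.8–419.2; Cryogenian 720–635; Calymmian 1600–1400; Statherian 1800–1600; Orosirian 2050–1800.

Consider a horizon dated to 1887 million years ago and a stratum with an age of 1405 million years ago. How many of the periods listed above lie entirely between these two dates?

1

The older date is 1887 Ma and the younger is 1405 Ma.
Periods with start < 1887 and end > 1405 Ma: Statherian (1800–1600).
That is 1 complete period.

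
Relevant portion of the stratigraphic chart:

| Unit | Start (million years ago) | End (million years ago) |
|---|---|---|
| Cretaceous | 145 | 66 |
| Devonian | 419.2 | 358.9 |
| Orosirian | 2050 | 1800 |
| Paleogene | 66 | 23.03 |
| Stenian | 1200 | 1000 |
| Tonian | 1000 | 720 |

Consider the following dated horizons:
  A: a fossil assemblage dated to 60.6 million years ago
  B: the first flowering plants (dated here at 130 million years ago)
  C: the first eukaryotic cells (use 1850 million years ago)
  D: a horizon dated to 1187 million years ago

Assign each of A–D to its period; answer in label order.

Match each age against the start–end ranges in the excerpt: A = 60.6 Ma → Paleogene (66–23.03); B = 130 Ma → Cretaceous (145–66); C = 1850 Ma → Orosirian (2050–1800); D = 1187 Ma → Stenian (1200–1000).

A — Paleogene; B — Cretaceous; C — Orosirian; D — Stenian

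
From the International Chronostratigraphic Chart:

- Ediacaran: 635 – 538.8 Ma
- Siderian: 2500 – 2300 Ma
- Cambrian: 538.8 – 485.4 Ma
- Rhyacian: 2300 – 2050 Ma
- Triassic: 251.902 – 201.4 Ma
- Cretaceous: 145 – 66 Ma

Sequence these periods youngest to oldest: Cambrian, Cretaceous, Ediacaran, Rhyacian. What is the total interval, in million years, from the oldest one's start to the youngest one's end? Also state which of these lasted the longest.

Start ages (Ma): Rhyacian 2300, Ediacaran 635, Cambrian 538.8, Cretaceous 145.
Ordered youngest to oldest: Cretaceous, Cambrian, Ediacaran, Rhyacian.
Span = 2300 − 66 = 2234 Myr.
Durations: Rhyacian 250, Cambrian 53.4, Ediacaran 96.2, Cretaceous 79 → longest is Rhyacian (250 Myr).

Cretaceous, Cambrian, Ediacaran, Rhyacian; total span 2234 Myr; longest is Rhyacian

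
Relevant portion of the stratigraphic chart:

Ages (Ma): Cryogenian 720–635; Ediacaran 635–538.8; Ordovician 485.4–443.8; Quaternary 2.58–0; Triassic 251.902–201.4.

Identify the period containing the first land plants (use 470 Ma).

470 Ma lies between 485.4 and 443.8 Ma, so it falls in the Ordovician.

Ordovician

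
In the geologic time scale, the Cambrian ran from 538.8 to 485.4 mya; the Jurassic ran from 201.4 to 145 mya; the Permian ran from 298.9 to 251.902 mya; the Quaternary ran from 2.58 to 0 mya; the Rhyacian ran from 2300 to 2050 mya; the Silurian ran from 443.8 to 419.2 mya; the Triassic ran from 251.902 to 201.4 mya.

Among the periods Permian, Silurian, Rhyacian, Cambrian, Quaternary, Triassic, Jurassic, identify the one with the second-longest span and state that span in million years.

Jurassic, 56.4 million years

Start − end for each: Permian 298.9 − 251.902 = 46.998; Silurian 443.8 − 419.2 = 24.6; Rhyacian 2300 − 2050 = 250; Cambrian 538.8 − 485.4 = 53.4; Quaternary 2.58 − 0 = 2.58; Triassic 251.902 − 201.4 = 50.502; Jurassic 201.4 − 145 = 56.4.
Ranking these from longest: Rhyacian > Jurassic > Cambrian > Triassic > Permian > Silurian > Quaternary.
Position 2 in that ranking is Jurassic, which lasted 56.4 Myr.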